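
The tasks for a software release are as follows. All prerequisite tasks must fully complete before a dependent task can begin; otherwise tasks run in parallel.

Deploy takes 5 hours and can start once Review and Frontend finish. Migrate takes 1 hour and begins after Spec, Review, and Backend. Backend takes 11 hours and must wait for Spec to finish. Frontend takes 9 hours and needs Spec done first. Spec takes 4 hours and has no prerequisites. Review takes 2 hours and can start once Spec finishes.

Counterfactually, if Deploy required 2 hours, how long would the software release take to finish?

As given, the longest chain is Spec→Frontend→Deploy = 4+9+5 = 18, so the finish is 18 hours.
Deploy lies on that path, so at 2 hours the path becomes 15 hours.
New critical path: Spec→Backend→Migrate = 4+11+1 = 16 ⇒ 16 hours.

16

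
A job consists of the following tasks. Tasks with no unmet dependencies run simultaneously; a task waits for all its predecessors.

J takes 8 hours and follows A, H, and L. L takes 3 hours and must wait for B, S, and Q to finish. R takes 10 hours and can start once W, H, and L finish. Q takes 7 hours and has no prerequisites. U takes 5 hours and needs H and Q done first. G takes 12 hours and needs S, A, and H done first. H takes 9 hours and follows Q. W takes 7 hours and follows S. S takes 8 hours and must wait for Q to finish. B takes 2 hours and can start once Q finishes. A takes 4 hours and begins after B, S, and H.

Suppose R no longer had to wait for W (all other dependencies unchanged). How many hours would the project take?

With the dependency in place, Q→H→A→G = 7+9+4+12 = 32 sets the finish at 32 hours.
Without W→R, R's earliest start moves from 22 to 18.
New critical path: Q→H→A→G = 7+9+4+12 = 32 ⇒ 32 hours.

32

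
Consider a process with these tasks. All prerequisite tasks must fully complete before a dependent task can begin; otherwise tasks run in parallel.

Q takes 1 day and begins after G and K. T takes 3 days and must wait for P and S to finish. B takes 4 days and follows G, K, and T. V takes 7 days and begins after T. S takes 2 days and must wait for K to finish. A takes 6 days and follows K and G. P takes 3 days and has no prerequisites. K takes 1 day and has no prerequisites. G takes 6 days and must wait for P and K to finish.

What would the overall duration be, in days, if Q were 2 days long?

Baseline: P→G→A = 3+6+6 = 15 → 15 days.
Q is off the critical path — its longest chain is 10 days, giving 5 of slack.
No other chain overtakes it, so the finish is 15 days.

15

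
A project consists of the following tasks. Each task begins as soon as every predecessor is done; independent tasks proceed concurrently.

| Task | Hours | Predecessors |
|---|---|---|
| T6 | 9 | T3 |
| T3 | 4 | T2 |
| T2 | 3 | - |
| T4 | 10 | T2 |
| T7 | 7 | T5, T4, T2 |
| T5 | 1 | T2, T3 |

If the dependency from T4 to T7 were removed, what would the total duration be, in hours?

16

Original critical path: T2→T4→T7 = 3+10+7 = 20 ⇒ 20 hours.
Without T4→T7, T7's earliest start moves from 13 to 8.
New critical path: T2→T3→T6 = 3+4+9 = 16 ⇒ 16 hours.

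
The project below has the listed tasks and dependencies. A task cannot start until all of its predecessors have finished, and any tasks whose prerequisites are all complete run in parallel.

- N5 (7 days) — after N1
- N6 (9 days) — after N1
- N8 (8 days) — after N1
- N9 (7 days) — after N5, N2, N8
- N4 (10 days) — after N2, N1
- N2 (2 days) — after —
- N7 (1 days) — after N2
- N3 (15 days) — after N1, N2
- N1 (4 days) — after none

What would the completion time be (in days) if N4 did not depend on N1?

With the dependency in place, N1→N3 = 4+15 = 19 sets the finish at 19 days.
Without N1→N4, N4's earliest start moves from 4 to 2.
After: N1→N3 = 4+15 = 19 → 19 days.

19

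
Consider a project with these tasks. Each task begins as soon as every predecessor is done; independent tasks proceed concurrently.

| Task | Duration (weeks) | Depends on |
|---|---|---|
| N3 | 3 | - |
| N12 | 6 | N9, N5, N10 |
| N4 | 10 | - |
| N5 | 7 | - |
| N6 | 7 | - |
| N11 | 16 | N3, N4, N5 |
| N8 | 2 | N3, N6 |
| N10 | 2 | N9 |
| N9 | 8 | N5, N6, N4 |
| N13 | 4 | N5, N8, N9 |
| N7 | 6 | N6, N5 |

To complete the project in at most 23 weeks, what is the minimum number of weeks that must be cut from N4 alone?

3

Current finish: 26 weeks; target: 23.
N4 is on every critical path, so each week cut from N4 cuts the finish by one (this holds down to a finish of 23).
Need 26 − 23 = 3 weeks off N4 → N4 becomes 7 weeks, finish becomes 23.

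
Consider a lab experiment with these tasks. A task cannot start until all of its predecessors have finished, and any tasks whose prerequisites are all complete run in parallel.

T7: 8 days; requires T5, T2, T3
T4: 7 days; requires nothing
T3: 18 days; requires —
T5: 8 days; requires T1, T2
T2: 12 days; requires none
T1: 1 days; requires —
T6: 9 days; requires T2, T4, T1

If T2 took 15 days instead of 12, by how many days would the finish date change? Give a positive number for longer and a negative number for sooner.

Baseline: T2→T5→T7 = 12+8+8 = 28 → 28 days.
T2 lies on that path, so at 15 days the path becomes 31 days.
That remains the longest chain; total 31 days.
Change in finish: 31 − 28 = +3 days.

3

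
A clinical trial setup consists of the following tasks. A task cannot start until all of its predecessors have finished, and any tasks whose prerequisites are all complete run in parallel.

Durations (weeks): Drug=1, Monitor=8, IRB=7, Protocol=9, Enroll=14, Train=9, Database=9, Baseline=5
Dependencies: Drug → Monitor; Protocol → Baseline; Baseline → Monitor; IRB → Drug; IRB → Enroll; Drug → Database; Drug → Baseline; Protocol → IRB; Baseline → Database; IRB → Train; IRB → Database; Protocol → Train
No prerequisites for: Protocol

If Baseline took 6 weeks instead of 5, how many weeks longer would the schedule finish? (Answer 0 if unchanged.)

1

The binding path is Protocol→IRB→Drug→Baseline→Database = 9+7+1+5+9 = 31; finish at 31 weeks.
Since Baseline is critical, the +1 change carries straight to that chain (now 32 weeks).
The critical path is still Protocol→IRB→Drug→Baseline→Database; finish is now 32 weeks.
Change in finish: 32 − 31 = +1 weeks.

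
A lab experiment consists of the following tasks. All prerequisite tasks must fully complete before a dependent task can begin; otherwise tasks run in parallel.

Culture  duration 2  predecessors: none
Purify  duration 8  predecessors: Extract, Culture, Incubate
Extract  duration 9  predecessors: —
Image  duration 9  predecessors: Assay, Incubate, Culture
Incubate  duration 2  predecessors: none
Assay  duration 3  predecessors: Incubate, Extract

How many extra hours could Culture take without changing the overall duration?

Critical path: Extract→Assay→Image = 9+3+9 = 21, so the finish is 21 hours.
Longest path through Culture: 11 hours (earliest finish 2, latest finish 12).
So Culture can slip 12 − 2 = 10 hours.

10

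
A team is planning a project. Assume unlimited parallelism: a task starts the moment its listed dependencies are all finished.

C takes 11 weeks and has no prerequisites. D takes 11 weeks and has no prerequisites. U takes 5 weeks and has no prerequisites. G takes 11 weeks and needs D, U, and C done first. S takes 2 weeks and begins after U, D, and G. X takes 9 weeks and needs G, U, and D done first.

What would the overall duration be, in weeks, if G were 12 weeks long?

Actual critical path: C→G→X = 11+11+9 = 31 ⇒ 31 weeks.
G lies on that path, so at 12 weeks the path becomes 32 weeks.
The critical path is still C→G→X; finish is now 32 weeks.

32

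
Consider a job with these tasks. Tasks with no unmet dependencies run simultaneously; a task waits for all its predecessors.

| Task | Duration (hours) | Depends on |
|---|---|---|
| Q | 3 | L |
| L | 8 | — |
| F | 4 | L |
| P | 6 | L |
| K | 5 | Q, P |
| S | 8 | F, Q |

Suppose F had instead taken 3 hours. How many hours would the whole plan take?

As given, the longest chain is L→F→S = 8+4+8 = 20, so the finish is 20 hours.
Since F is critical, the -1 change carries straight to that chain (now 19 hours).
The critical path is still L→F→S; finish is now 19 hours.

19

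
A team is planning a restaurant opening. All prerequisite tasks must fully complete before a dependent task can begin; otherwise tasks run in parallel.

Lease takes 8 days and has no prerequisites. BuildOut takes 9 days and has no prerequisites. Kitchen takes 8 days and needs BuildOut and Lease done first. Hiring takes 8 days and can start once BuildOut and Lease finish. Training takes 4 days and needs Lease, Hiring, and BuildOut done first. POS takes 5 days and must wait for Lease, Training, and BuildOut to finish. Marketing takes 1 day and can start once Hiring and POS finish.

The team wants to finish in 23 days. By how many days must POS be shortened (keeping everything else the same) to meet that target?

4

Current finish: 27 days; target: 23.
POS is on every critical path, so each day cut from POS cuts the finish by one (this holds down to a finish of 23).
Need 27 − 23 = 4 days off POS → POS becomes 1 day, finish becomes 23.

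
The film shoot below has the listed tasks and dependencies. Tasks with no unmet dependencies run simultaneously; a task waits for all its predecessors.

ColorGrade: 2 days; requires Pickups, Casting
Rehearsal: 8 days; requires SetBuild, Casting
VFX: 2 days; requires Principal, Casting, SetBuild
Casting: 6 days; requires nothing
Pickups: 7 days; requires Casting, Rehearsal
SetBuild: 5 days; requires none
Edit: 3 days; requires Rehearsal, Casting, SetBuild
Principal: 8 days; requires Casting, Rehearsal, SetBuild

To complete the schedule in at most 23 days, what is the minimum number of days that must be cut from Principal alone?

1

Current finish: 24 days; target: 23.
Principal is on every critical path, so each day cut from Principal cuts the finish by one (this holds down to a finish of 23).
Need 24 − 23 = 1 day off Principal → Principal becomes 7 days, finish becomes 23.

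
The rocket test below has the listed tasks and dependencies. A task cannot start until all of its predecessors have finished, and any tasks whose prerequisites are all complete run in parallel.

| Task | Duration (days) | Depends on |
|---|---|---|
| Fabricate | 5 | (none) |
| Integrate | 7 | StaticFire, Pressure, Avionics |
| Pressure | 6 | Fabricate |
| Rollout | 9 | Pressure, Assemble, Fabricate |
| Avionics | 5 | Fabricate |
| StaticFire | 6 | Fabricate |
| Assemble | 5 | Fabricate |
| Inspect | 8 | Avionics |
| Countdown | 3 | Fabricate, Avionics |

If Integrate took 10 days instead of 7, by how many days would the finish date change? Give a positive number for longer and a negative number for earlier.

1

Baseline: Fabricate→Pressure→Rollout = 5+6+9 = 20 → 20 days.
Integrate has 2 days of float (longest path through it is 18).
New critical path: Fabricate→Pressure→Integrate = 5+6+10 = 21 ⇒ 21 days.
Change in finish: 21 − 20 = +1 days.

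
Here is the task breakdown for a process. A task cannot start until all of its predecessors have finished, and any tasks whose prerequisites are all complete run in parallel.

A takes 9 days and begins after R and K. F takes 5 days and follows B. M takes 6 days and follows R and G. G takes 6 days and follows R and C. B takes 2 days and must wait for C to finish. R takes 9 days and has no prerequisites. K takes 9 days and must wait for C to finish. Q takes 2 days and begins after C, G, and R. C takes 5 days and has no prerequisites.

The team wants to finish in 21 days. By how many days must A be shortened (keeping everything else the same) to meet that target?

Current finish: 23 days; target: 21.
A is on every critical path, so each day cut from A cuts the finish by one (this holds down to a finish of 21).
Need 23 − 21 = 2 days off A → A becomes 7 days, finish becomes 21.

2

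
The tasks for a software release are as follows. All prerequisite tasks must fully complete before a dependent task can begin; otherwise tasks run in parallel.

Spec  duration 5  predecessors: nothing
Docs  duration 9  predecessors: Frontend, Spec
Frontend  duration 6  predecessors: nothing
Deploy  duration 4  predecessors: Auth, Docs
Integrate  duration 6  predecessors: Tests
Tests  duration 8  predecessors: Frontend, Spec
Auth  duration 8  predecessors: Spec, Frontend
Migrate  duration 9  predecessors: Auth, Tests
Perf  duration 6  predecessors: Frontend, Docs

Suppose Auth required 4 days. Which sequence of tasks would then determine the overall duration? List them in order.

The binding path is Frontend→Auth→Migrate = 6+8+9 = 23; finish at 23 days.
Auth lies on that path, so at 4 days the path becomes 19 days.
New critical path: Frontend→Tests→Migrate = 6+8+9 = 23 ⇒ 23 days.

Frontend, Tests, Migrate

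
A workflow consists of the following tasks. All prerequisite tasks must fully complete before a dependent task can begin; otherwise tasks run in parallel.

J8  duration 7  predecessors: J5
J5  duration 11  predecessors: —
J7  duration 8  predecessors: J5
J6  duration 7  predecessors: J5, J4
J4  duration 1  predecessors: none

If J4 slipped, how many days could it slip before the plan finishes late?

J5→J7 = 11+8 = 19 sets the makespan at 19 days.
The longest chain containing J4 totals 8 days.
So J4 can slip 12 − 1 = 11 days.

11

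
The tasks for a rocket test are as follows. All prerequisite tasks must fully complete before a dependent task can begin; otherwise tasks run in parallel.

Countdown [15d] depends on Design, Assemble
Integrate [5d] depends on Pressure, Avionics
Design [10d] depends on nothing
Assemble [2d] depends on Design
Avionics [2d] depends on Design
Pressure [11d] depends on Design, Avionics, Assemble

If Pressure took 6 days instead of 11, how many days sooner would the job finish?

Critical path before the change: Design→Avionics→Pressure→Integrate = 10+2+11+5 = 28 giving 28 days.
Since Pressure is critical, the -5 change carries straight to that chain (now 23 days).
New critical path: Design→Assemble→Countdown = 10+2+15 = 27 ⇒ 27 days.
Change in finish: 27 − 28 = -1 days.

1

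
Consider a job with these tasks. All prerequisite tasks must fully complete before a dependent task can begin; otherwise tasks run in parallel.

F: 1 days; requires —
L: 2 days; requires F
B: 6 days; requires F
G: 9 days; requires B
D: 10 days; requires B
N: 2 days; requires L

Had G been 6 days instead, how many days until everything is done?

As given, the longest chain is F→B→D = 1+6+10 = 17, so the finish is 17 days.
The longest path through G is only 16 days, so G has float 1.
No other chain overtakes it, so the finish is 17 days.

17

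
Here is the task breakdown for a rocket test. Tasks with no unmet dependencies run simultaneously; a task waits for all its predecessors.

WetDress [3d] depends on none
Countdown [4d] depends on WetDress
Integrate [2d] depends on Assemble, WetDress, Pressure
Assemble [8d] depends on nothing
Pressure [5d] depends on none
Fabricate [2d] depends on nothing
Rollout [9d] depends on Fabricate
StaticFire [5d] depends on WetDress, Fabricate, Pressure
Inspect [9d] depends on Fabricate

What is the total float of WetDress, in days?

3

Critical path: Fabricate→Inspect = 2+9 = 11, so the finish is 11 days.
Longest path through WetDress: 8 days (earliest finish 3, latest finish 6).
Slack of WetDress = 3 − 0 = 3 days.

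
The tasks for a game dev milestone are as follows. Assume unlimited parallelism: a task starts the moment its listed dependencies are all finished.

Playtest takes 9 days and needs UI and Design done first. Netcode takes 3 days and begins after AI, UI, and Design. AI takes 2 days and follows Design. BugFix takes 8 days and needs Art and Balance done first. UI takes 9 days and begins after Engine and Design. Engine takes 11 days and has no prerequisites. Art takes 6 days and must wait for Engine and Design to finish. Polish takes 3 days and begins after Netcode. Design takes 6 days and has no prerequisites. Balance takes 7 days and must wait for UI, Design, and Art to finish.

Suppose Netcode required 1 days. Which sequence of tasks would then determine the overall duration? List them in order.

Engine, UI, Balance, BugFix

The binding path is Engine→UI→Balance→BugFix = 11+9+7+8 = 35; finish at 35 days.
Netcode has 9 days of float (longest path through it is 26).
That remains the longest chain; total 35 days.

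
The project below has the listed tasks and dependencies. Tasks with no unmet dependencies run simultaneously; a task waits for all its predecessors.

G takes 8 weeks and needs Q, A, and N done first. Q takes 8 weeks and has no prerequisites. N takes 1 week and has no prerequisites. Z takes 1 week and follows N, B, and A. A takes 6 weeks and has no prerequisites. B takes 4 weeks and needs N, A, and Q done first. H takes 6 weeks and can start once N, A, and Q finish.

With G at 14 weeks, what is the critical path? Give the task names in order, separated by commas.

Baseline: Q→G = 8+8 = 16 → 16 weeks.
G lies on that path, so at 14 weeks the path becomes 22 weeks.
That remains the longest chain; total 22 weeks.

Q, G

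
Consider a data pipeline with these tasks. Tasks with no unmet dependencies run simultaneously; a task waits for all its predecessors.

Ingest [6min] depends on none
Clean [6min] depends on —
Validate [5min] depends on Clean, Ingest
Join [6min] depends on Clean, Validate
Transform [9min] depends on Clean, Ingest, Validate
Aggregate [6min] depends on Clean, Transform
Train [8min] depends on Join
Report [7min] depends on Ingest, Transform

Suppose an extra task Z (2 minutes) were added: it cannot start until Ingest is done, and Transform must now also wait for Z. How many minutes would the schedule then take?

27

Originally the schedule takes 27 minutes.
With Z inserted, Transform now waits for max(Clean, Ingest, Validate, Z).
New critical path: Ingest→Validate→Transform→Report = 6+5+9+7 = 27 ⇒ 27 minutes.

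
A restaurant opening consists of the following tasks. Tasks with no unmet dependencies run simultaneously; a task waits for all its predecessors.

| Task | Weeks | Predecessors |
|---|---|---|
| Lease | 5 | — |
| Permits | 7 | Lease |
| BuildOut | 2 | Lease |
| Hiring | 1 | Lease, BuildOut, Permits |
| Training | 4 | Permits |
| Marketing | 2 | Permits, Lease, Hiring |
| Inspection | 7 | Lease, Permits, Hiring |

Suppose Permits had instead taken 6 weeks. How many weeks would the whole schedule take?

19

Critical path before the change: Lease→Permits→Hiring→Inspection = 5+7+1+7 = 20 giving 20 weeks.
Since Permits is critical, the -1 change carries straight to that chain (now 19 weeks).
The critical path is still Lease→Permits→Hiring→Inspection; finish is now 19 weeks.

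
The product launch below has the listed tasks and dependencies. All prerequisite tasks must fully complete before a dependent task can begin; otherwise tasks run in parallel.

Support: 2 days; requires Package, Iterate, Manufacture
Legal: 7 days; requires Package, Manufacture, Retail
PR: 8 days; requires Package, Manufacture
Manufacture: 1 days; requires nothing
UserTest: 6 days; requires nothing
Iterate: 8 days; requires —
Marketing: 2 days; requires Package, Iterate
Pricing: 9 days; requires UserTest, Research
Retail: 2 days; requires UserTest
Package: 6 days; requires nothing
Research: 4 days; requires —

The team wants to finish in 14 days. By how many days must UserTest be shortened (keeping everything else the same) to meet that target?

Current finish: 15 days; target: 14.
UserTest is on every critical path, so each day cut from UserTest cuts the finish by one (this holds down to a finish of 14).
Need 15 − 14 = 1 day off UserTest → UserTest becomes 5 days, finish becomes 14.

1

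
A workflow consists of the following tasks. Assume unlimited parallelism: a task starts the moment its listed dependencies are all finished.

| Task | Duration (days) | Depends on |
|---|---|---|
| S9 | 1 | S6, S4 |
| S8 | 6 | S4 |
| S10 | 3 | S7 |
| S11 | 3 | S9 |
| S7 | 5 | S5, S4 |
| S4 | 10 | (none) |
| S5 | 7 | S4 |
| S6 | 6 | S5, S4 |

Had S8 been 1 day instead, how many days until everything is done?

Actual critical path: S4→S5→S6→S9→S11 = 10+7+6+1+3 = 27 ⇒ 27 days.
S8 is off the critical path — its longest chain is 16 days, giving 11 of slack.
The critical path is still S4→S5→S6→S9→S11; finish is now 27 days.

27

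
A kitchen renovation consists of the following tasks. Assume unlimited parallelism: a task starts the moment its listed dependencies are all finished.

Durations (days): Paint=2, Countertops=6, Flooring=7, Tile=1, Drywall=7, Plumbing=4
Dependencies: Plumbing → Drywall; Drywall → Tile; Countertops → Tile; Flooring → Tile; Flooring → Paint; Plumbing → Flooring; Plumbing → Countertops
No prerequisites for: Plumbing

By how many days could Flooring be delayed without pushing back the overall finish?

Plumbing→Flooring→Paint = 4+7+2 = 13 sets the makespan at 13 days.
Flooring finishes as early as 11 and must finish by 11.
Slack of Flooring = 4 − 4 = 0 days.

0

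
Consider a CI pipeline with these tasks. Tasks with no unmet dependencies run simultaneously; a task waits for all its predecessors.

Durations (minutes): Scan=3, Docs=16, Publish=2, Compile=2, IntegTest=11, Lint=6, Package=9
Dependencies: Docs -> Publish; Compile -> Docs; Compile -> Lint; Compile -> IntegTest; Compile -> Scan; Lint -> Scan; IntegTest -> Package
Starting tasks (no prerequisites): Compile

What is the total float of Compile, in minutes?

0

Critical path: Compile→IntegTest→Package = 2+11+9 = 22, so the finish is 22 minutes.
Compile finishes as early as 2 and must finish by 2.
Slack of Compile = 0 − 0 = 0 minutes.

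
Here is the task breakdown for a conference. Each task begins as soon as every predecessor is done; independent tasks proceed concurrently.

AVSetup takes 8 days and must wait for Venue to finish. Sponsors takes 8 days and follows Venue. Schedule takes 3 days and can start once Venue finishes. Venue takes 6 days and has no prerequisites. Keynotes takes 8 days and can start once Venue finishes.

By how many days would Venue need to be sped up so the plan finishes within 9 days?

5

Current finish: 14 days; target: 9.
Venue is on every critical path, so each day cut from Venue cuts the finish by one (this holds down to a finish of 9).
Need 14 − 9 = 5 days off Venue → Venue becomes 1 day, finish becomes 9.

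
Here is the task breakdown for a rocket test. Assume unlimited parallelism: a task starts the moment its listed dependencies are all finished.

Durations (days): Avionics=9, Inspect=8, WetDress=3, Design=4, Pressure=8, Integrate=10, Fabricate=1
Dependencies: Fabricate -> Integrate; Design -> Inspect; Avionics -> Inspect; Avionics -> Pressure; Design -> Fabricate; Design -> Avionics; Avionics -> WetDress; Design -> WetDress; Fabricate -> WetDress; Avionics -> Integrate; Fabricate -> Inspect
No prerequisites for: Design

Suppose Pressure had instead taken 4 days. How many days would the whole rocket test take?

The binding path is Design→Avionics→Integrate = 4+9+10 = 23; finish at 23 days.
The longest path through Pressure is only 21 days, so Pressure has float 2.
No other chain overtakes it, so the finish is 23 days.

23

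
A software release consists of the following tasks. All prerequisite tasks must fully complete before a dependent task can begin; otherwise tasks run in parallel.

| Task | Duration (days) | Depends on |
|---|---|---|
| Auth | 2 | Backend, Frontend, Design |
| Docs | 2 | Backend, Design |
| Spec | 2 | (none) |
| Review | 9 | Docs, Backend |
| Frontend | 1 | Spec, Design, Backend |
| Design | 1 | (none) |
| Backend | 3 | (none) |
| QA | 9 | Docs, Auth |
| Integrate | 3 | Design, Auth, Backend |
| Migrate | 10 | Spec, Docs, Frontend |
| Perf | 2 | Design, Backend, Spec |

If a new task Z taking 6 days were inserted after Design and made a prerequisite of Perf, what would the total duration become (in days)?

Originally the plan takes 15 days.
With Z inserted, Perf now waits for max(Design, Backend, Spec, Z).
New critical path: Backend→Frontend→Auth→QA = 3+1+2+9 = 15 ⇒ 15 days.

15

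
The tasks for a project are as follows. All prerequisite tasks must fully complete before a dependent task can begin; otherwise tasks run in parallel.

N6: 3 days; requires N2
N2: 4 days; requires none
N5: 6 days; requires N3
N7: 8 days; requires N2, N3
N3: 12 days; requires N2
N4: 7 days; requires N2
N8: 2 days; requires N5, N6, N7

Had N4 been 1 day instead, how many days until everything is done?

26

Actual critical path: N2→N3→N7→N8 = 4+12+8+2 = 26 ⇒ 26 days.
N4 has 15 days of float (longest path through it is 11).
No other chain overtakes it, so the finish is 26 days.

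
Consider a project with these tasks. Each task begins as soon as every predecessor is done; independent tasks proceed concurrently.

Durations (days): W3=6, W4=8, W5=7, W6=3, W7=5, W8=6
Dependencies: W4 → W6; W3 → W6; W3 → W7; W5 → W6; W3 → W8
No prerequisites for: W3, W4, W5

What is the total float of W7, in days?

1

The longest chain is W3→W8 = 6+6 = 12; overall finish 12 days.
W7 finishes as early as 11 and must finish by 12.
Slack of W7 = 7 − 6 = 1 day.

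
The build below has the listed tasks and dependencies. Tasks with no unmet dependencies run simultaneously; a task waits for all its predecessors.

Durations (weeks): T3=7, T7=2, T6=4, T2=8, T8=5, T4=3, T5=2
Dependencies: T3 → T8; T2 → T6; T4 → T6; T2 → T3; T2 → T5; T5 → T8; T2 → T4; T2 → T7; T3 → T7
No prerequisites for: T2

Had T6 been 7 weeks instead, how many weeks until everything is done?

20

Actual critical path: T2→T3→T8 = 8+7+5 = 20 ⇒ 20 weeks.
T6 has 5 weeks of float (longest path through it is 15).
The critical path is still T2→T3→T8; finish is now 20 weeks.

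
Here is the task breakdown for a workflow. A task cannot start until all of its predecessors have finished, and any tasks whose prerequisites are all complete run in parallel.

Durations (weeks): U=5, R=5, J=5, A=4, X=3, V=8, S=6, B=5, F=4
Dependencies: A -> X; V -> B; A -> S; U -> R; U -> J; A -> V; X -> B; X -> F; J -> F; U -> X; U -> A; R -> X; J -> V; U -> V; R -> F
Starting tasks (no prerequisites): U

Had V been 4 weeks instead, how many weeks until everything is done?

Critical path before the change: U→J→V→B = 5+5+8+5 = 23 giving 23 weeks.
V is on the critical path; changing it to 4 makes that path 19 weeks.
No other chain overtakes it, so the finish is 19 weeks.

19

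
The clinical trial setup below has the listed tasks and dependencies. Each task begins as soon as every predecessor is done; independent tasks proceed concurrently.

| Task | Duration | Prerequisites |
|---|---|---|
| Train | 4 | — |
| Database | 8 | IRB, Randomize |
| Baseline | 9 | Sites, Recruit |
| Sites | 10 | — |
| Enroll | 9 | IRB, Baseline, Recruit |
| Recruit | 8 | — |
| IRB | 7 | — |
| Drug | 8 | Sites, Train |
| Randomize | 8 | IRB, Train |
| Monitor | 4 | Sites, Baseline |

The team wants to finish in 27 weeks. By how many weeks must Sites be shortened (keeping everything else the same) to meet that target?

Current finish: 28 weeks; target: 27.
Sites is on every critical path, so each week cut from Sites cuts the finish by one (this holds down to a finish of 26).
Need 28 − 27 = 1 week off Sites → Sites becomes 9 weeks, finish becomes 27.

1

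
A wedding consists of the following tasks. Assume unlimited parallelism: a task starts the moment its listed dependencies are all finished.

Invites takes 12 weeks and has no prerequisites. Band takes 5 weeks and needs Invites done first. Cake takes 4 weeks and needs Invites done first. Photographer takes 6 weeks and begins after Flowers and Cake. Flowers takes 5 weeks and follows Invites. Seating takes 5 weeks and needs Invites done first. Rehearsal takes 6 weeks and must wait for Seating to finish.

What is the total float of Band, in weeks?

6

The longest chain is Invites→Flowers→Photographer = 12+5+6 = 23; overall finish 23 weeks.
Longest path through Band: 17 weeks (earliest finish 17, latest finish 23).
So Band can slip 23 − 17 = 6 weeks.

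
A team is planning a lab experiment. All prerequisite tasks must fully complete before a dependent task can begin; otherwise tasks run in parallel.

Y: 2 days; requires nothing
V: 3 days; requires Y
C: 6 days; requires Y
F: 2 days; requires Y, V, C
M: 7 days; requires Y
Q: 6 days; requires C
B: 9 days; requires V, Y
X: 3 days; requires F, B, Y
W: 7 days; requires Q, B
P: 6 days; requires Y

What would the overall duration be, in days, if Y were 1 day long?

20

Critical path before the change: Y→V→B→W = 2+3+9+7 = 21 giving 21 days.
Y lies on that path, so at 1 day the path becomes 20 days.
The critical path is still Y→V→B→W; finish is now 20 days.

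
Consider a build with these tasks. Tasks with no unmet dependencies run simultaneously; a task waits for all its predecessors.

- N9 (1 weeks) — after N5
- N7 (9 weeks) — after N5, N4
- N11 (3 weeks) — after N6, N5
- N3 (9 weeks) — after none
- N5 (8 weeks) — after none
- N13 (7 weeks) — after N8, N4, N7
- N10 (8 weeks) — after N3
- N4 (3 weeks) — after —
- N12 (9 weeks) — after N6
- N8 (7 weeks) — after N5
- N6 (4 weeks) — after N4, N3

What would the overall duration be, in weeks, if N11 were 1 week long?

24

As given, the longest chain is N5→N7→N13 = 8+9+7 = 24, so the finish is 24 weeks.
N11 is off the critical path — its longest chain is 16 weeks, giving 8 of slack.
The critical path is still N5→N7→N13; finish is now 24 weeks.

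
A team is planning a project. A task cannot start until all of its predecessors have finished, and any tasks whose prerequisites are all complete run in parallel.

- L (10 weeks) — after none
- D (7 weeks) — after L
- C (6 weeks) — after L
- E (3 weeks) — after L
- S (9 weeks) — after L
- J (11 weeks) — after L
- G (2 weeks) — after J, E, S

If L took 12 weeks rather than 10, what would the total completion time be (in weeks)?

Critical path before the change: L→J→G = 10+11+2 = 23 giving 23 weeks.
Since L is critical, the +2 change carries straight to that chain (now 25 weeks).
That remains the longest chain; total 25 weeks.

25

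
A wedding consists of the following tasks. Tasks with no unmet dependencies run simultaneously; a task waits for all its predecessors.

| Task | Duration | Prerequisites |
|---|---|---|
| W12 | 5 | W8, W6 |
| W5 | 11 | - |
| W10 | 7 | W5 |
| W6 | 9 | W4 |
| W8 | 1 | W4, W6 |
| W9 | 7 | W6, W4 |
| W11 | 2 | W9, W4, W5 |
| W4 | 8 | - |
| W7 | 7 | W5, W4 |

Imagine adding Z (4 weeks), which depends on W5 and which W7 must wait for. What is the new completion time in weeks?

Originally the wedding takes 26 weeks.
With Z inserted, W7 now waits for max(W5, W4, Z).
New critical path: W4→W6→W9→W11 = 8+9+7+2 = 26 ⇒ 26 weeks.

26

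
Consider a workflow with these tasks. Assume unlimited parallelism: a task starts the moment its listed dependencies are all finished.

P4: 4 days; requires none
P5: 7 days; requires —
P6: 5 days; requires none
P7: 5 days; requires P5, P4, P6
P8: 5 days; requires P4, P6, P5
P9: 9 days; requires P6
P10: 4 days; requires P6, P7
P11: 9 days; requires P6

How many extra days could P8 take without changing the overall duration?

4

The longest chain is P5→P7→P10 = 7+5+4 = 16; overall finish 16 days.
Longest path through P8: 12 days (earliest finish 12, latest finish 16).
Float = 16 − 12 = 4.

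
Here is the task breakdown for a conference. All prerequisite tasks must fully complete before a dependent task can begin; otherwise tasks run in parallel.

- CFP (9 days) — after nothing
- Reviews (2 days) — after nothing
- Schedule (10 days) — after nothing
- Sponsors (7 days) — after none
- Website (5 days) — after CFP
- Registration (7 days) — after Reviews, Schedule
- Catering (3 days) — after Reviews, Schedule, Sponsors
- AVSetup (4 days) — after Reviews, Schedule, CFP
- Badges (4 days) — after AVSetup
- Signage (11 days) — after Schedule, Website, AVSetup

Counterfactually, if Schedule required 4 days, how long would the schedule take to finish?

25

Actual critical path: Schedule→AVSetup→Signage = 10+4+11 = 25 ⇒ 25 days.
Schedule is on the critical path; changing it to 4 makes that path 19 days.
New critical path: CFP→Website→Signage = 9+5+11 = 25 ⇒ 25 days.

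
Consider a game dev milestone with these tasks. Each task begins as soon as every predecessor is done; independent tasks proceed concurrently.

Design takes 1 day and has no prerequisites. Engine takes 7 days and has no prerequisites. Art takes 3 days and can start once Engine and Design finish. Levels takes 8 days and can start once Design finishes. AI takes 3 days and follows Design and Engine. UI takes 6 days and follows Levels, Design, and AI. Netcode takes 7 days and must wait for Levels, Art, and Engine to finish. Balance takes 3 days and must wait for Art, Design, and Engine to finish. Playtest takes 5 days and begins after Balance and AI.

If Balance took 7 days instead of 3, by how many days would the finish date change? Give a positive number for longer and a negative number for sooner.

4

Baseline: Engine→Art→Balance→Playtest = 7+3+3+5 = 18 → 18 days.
Balance lies on that path, so at 7 days the path becomes 22 days.
The critical path is still Engine→Art→Balance→Playtest; finish is now 22 days.
Change in finish: 22 − 18 = +4 days.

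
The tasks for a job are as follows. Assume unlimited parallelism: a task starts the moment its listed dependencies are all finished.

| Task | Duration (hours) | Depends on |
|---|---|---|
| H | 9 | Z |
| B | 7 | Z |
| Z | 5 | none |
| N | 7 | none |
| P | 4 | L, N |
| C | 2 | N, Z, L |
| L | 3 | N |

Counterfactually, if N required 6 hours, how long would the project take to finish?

14

The binding path is N→L→P = 7+3+4 = 14; finish at 14 hours.
N is on the critical path; changing it to 6 makes that path 13 hours.
Now Z→H = 5+9 = 14 is longest, so the finish becomes 14 hours.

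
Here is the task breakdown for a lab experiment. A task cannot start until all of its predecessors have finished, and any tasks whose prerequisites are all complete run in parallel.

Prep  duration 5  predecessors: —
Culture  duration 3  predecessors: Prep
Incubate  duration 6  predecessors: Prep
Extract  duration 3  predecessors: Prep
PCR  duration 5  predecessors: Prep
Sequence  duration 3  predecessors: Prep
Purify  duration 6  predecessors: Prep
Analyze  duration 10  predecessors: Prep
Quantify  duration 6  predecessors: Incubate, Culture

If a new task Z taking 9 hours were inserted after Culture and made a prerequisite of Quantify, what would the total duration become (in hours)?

Originally the lab experiment takes 17 hours.
With Z inserted, Quantify now waits for max(Incubate, Culture, Z).
New critical path: Prep→Culture→Z→Quantify = 5+3+9+6 = 23 ⇒ 23 hours.

23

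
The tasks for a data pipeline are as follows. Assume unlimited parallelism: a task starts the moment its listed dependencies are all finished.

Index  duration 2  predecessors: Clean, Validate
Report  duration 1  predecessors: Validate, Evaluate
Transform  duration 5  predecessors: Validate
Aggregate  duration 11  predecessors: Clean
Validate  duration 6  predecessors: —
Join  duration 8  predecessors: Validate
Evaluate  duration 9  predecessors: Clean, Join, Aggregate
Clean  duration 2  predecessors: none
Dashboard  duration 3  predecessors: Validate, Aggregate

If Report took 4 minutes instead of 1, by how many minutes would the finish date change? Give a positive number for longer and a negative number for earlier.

3

Critical path before the change: Validate→Join→Evaluate→Report = 6+8+9+1 = 24 giving 24 minutes.
Report is on the critical path; changing it to 4 makes that path 27 minutes.
The critical path is still Validate→Join→Evaluate→Report; finish is now 27 minutes.
Change in finish: 27 − 24 = +3 minutes.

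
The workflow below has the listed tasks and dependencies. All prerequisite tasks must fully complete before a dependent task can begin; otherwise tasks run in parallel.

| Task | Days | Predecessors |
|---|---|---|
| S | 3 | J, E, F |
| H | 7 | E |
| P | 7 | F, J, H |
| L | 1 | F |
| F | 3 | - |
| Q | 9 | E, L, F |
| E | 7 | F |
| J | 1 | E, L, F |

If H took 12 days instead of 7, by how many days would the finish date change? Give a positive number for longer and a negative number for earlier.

5

The binding path is F→E→H→P = 3+7+7+7 = 24; finish at 24 days.
H is on the critical path; changing it to 12 makes that path 29 days.
No other chain overtakes it, so the finish is 29 days.
Change in finish: 29 − 24 = +5 days.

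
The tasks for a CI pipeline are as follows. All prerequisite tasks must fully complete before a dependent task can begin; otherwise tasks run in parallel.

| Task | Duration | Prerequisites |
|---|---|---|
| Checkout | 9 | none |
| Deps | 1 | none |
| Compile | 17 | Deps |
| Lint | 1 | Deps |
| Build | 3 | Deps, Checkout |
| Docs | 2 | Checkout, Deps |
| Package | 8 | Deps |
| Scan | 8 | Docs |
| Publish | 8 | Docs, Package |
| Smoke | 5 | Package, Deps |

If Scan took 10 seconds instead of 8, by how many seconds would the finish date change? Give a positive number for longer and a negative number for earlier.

Critical path before the change: Checkout→Docs→Scan = 9+2+8 = 19 giving 19 seconds.
Since Scan is critical, the +2 change carries straight to that chain (now 21 seconds).
That remains the longest chain; total 21 seconds.
Change in finish: 21 − 19 = +2 seconds.

2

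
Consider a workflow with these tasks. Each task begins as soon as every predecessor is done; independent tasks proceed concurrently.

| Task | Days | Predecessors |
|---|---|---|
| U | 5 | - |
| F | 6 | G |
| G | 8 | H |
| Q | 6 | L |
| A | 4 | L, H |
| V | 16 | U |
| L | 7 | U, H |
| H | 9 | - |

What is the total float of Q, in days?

1

The longest chain is H→G→F = 9+8+6 = 23; overall finish 23 days.
Q finishes as early as 22 and must finish by 23.
So Q can slip 23 − 22 = 1 day.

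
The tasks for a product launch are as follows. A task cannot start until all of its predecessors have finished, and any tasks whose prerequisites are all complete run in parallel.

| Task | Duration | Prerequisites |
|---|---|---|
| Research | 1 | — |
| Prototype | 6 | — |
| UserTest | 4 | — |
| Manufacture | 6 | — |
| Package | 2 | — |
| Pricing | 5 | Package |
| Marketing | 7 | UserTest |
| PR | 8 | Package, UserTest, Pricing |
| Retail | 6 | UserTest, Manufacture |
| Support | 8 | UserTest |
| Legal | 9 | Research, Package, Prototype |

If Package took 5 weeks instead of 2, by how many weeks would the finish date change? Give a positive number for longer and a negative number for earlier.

3

The binding path is Package→Pricing→PR = 2+5+8 = 15; finish at 15 weeks.
Since Package is critical, the +3 change carries straight to that chain (now 18 weeks).
That remains the longest chain; total 18 weeks.
Change in finish: 18 − 15 = +3 weeks.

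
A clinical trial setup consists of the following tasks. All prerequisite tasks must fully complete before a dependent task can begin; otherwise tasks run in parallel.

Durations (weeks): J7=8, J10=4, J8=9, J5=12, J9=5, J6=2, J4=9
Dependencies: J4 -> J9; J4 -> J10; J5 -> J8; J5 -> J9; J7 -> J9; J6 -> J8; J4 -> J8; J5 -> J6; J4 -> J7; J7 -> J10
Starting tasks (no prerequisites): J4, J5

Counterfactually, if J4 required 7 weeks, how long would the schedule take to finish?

23

Actual critical path: J5→J6→J8 = 12+2+9 = 23 ⇒ 23 weeks.
J4 is off the critical path — its longest chain is 22 weeks, giving 1 of slack.
That remains the longest chain; total 23 weeks.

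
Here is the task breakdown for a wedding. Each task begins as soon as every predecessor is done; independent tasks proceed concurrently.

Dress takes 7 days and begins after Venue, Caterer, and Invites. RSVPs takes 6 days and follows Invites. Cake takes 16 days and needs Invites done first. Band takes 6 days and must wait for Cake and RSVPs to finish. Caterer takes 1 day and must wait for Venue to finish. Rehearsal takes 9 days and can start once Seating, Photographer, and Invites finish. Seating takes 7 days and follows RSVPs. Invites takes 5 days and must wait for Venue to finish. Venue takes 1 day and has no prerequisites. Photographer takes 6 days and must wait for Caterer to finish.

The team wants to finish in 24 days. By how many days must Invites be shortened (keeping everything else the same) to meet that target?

Current finish: 28 days; target: 24.
Invites is on every critical path, so each day cut from Invites cuts the finish by one (this holds down to a finish of 24).
Need 28 − 24 = 4 days off Invites → Invites becomes 1 day, finish becomes 24.

4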